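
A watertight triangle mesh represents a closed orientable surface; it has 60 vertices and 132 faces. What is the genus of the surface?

Every face is a triangle, so 2E = 3·132 = 396, giving E = 198.
χ = V − E + F = 60 − 198 + 132 = -6.
For a closed orientable surface χ = 2 − 2g, so g = (2 − (-6))/2 = 4.

4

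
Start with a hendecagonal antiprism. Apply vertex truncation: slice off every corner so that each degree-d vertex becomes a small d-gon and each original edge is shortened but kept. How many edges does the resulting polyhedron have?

The base solid has V = 22, E = 44, F = 24.
Truncation replaces each original edge-end by a new vertex, so V′ = 2E = 88.
Each original edge survives, and each old vertex of degree d contributes d new edges; summing degrees gives Σd = 2E, so E′ = E + 2E = 3E = 132.
Each original face survives and each original vertex becomes one new face: F′ = F + V = 46.

132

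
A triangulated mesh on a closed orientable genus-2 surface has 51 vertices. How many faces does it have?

106

χ = 2 − 2·2 = -2, and every face is a triangle so 3F = 2E.
V − E + F = -2 with E = 3F/2 gives 51 − (3/2 − 1)·F = -2, so F = 106 and E = 159.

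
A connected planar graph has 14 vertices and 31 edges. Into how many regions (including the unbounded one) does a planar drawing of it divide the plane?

19

Euler's formula for a connected plane graph: V − E + F = 2, so F = 2 − 14 + 31 = 19.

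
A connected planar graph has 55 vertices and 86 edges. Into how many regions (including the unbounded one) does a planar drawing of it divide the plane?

33

Euler's formula for a connected plane graph: V − E + F = 2, so F = 2 − 55 + 86 = 33.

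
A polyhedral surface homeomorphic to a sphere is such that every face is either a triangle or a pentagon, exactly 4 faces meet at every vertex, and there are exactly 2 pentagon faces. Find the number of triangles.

10

Let x be the number of triangles; then F = 2 + x.
Edge–face incidences: 2E = 5·2 + 3·x = 10 + 3x.
Every vertex has degree 4, so 4V = 2E.
Euler: V − E + F = 2 ⇒ (2E)/4 − E + (2 + x) = 2.
Multiply by 8: 2·(2E) − 4·(2E) + 8·(2 + x) = 16, i.e. 16 + 8x − 2·(10 + 3x) = 16.
Collecting terms: 2x − 4 = 16, so 2x = 20, so x = 10.
Then 2E = 10 + 3·10 = 40, so E = 20, V = 2E/4 = 10, F = 2 + 10 = 12.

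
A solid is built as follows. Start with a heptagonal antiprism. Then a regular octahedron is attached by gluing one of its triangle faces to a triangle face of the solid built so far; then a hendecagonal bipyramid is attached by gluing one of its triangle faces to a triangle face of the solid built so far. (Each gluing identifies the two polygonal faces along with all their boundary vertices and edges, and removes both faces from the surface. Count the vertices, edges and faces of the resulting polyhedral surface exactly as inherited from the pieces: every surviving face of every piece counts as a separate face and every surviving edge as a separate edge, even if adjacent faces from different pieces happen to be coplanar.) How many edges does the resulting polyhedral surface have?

67

A heptagonal antiprism: V=14, E=28, F=16.
Attach a regular octahedron (V=6, E=12, F=8) along a 3-gon: merge 3 vertices and 3 edges, delete both glued faces → V=17, E=37, F=22.
Attach a hendecagonal bipyramid (V=13, E=33, F=22) along a 3-gon: merge 3 vertices and 3 edges, delete both glued faces → V=27, E=67, F=42.
Check: V − E + F = 27 − 67 + 42 = 2.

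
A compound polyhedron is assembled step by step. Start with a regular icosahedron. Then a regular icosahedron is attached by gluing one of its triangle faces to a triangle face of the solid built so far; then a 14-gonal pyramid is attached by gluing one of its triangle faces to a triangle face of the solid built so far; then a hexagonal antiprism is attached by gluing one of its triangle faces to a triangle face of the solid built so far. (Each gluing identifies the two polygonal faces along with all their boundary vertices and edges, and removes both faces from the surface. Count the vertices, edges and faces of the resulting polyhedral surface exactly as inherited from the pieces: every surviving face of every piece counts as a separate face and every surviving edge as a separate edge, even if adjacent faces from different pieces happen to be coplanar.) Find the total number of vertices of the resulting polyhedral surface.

A regular icosahedron: V=12, E=30, F=20.
Attach a regular icosahedron (V=12, E=30, F=20) along a 3-gon: merge 3 vertices and 3 edges, delete both glued faces → V=21, E=57, F=38.
Attach a 14-gonal pyramid (V=15, E=28, F=15) along a 3-gon: merge 3 vertices and 3 edges, delete both glued faces → V=33, E=82, F=51.
Attach a hexagonal antiprism (V=12, E=24, F=14) along a 3-gon: merge 3 vertices and 3 edges, delete both glued faces → V=42, E=103, F=63.
Check: V − E + F = 42 − 103 + 63 = 2.

42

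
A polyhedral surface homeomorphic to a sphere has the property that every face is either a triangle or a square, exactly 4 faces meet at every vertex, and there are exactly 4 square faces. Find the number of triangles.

8

Let x be the number of triangles; then F = 4 + x.
Edge–face incidences: 2E = 4·4 + 3·x = 16 + 3x.
Every vertex has degree 4, so 4V = 2E.
Euler: V − E + F = 2 ⇒ (2E)/4 − E + (4 + x) = 2.
Multiply by 8: 2·(2E) − 4·(2E) + 8·(4 + x) = 16, i.e. 32 + 8x − 2·(16 + 3x) = 16.
Collecting terms: 2x = 16, so x = 8.
Then 2E = 16 + 3·8 = 40, so E = 20, V = 2E/4 = 10, F = 4 + 8 = 12.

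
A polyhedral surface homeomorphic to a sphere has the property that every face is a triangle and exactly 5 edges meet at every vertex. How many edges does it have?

Each face has 3 edges and each edge borders two faces, so 2E = 3F.
Each vertex has degree 5, so 5V = 2E and hence V = 3F/5.
Euler: V − E + F = 2 ⇒ (3F/5) − (3F/2) + F = 2.
Multiply by 10: (6 − 15 + 10)F = 20, i.e. 1F = 20.
So F = 20, E = 3·20/2 = 30, V = 3·20/5 = 12.

30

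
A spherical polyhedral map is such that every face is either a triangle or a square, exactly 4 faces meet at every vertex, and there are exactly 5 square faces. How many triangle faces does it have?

Let x be the number of triangles; then F = 5 + x.
Edge–face incidences: 2E = 4·5 + 3·x = 20 + 3x.
Every vertex has degree 4, so 4V = 2E.
Euler: V − E + F = 2 ⇒ (2E)/4 − E + (5 + x) = 2.
Multiply by 8: 2·(2E) − 4·(2E) + 8·(5 + x) = 16, i.e. 40 + 8x − 2·(20 + 3x) = 16.
Collecting terms: 2x = 16, so x = 8.
Then 2E = 20 + 3·8 = 44, so E = 22, V = 2E/4 = 11, F = 5 + 8 = 13.

8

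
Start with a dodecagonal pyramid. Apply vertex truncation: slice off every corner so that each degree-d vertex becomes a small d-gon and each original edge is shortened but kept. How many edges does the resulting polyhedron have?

The base solid has V = 13, E = 24, F = 13.
Truncation replaces each original edge-end by a new vertex, so V′ = 2E = 48.
Each original edge survives, and each old vertex of degree d contributes d new edges; summing degrees gives Σd = 2E, so E′ = E + 2E = 3E = 72.
Each original face survives and each original vertex becomes one new face: F′ = F + V = 26.

72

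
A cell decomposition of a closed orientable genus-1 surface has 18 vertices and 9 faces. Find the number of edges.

27

For a closed orientable surface of genus 1, χ = 2 − 2·1 = 0.
E = V + F − (0) = 18 + 9 − (0) = 27.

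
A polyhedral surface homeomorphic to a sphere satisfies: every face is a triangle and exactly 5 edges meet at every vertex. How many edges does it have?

30

Each face has 3 edges and each edge borders two faces, so 2E = 3F.
Each vertex has degree 5, so 5V = 2E and hence V = 3F/5.
Euler: V − E + F = 2 ⇒ (3F/5) − (3F/2) + F = 2.
Multiply by 10: (6 − 15 + 10)F = 20, i.e. 1F = 20.
So F = 20, E = 3·20/2 = 30, V = 3·20/5 = 12.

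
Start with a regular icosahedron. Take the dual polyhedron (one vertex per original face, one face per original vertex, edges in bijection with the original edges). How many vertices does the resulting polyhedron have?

The base solid has V = 12, E = 30, F = 20.
The dual swaps V and F and preserves E: V′ = F = 20, E′ = E = 30, F′ = V = 12.

20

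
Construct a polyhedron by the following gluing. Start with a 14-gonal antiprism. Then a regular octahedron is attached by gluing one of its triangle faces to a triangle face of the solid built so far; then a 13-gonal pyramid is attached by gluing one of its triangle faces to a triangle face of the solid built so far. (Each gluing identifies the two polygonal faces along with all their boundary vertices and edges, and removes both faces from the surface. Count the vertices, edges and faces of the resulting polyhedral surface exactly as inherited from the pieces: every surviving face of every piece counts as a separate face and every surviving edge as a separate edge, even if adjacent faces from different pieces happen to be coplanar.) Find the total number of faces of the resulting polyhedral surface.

48

A 14-gonal antiprism: V=28, E=56, F=30.
Attach a regular octahedron (V=6, E=12, F=8) along a 3-gon: merge 3 vertices and 3 edges, delete both glued faces → V=31, E=65, F=36.
Attach a 13-gonal pyramid (V=14, E=26, F=14) along a 3-gon: merge 3 vertices and 3 edges, delete both glued faces → V=42, E=88, F=48.
Check: V − E + F = 42 − 88 + 48 = 2.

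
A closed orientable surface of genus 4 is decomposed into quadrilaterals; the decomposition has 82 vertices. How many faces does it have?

88

χ = 2 − 2·4 = -6, and every face is a square so 4F = 2E.
V − E + F = -6 with E = 4F/2 gives 82 − (4/2 − 1)·F = -6, so F = 88 and E = 176.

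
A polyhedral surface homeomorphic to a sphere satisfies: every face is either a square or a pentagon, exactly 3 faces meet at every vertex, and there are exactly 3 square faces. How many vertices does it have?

Let x be the number of pentagons; then F = 3 + x.
Edge–face incidences: 2E = 4·3 + 5·x = 12 + 5x.
Every vertex has degree 3, so 3V = 2E.
Euler: V − E + F = 2 ⇒ (2E)/3 − E + (3 + x) = 2.
Multiply by 6: 2·(2E) − 3·(2E) + 6·(3 + x) = 12, i.e. 18 + 6x − (12 + 5x) = 12.
Collecting terms: x + 6 = 12, so x = 6.
Then 2E = 12 + 5·6 = 42, so E = 21, V = 2E/3 = 14, F = 3 + 6 = 9.

14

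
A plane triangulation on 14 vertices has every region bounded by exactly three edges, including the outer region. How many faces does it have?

24

In a plane triangulation 3F = 2E and V − E + F = 2, so F = 2V − 4 = 2·14 − 4 = 24.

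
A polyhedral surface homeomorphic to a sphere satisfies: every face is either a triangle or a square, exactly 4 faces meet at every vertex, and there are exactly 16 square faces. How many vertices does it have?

Let x be the number of triangles; then F = 16 + x.
Edge–face incidences: 2E = 4·16 + 3·x = 64 + 3x.
Every vertex has degree 4, so 4V = 2E.
Euler: V − E + F = 2 ⇒ (2E)/4 − E + (16 + x) = 2.
Multiply by 8: 2·(2E) − 4·(2E) + 8·(16 + x) = 16, i.e. 128 + 8x − 2·(64 + 3x) = 16.
Collecting terms: 2x = 16, so x = 8.
Then 2E = 64 + 3·8 = 88, so E = 44, V = 2E/4 = 22, F = 16 + 8 = 24.

22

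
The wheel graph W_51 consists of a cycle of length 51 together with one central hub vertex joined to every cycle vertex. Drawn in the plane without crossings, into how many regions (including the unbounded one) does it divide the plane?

52

W_51 has V = 51 + 1 = 52 vertices and E = 2·51 = 102 edges.
By Euler's formula F = 2 − V + E = 2 − 52 + 102 = 52.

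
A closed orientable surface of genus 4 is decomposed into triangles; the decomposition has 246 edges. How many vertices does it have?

76

χ = 2 − 2·4 = -6, and every face is a triangle so 3F = 2E.
F = 2E/3 = 164. Then V = -6 + E − F = -6 + 246 − 164 = 76.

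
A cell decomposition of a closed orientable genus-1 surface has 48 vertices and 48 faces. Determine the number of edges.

96

For a closed orientable surface of genus 1, χ = 2 − 2·1 = 0.
E = V + F − (0) = 48 + 48 − (0) = 96.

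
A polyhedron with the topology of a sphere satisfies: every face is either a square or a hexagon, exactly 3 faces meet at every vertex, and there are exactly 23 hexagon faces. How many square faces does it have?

Let x be the number of squares; then F = 23 + x.
Edge–face incidences: 2E = 6·23 + 4·x = 138 + 4x.
Every vertex has degree 3, so 3V = 2E.
Euler: V − E + F = 2 ⇒ (2E)/3 − E + (23 + x) = 2.
Multiply by 6: 2·(2E) − 3·(2E) + 6·(23 + x) = 12, i.e. 138 + 6x − (138 + 4x) = 12.
Collecting terms: 2x = 12, so x = 6.
Then 2E = 138 + 4·6 = 162, so E = 81, V = 2E/3 = 54, F = 23 + 6 = 29.

6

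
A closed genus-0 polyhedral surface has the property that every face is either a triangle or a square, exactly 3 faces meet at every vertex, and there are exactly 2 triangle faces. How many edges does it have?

9

Let x be the number of squares; then F = 2 + x.
Edge–face incidences: 2E = 3·2 + 4·x = 6 + 4x.
Every vertex has degree 3, so 3V = 2E.
Euler: V − E + F = 2 ⇒ (2E)/3 − E + (2 + x) = 2.
Multiply by 6: 2·(2E) − 3·(2E) + 6·(2 + x) = 12, i.e. 12 + 6x − (6 + 4x) = 12.
Collecting terms: 2x + 6 = 12, so 2x = 6, so x = 3.
Then 2E = 6 + 4·3 = 18, so E = 9, V = 2E/3 = 6, F = 2 + 3 = 5.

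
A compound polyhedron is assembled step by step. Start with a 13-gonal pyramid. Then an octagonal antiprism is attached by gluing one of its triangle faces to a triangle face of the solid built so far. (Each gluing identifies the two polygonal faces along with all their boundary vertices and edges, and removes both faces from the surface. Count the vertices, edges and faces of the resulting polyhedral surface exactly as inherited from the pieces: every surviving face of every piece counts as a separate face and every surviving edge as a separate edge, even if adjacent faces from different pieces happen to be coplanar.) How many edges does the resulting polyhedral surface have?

A 13-gonal pyramid: V=14, E=26, F=14.
Attach an octagonal antiprism (V=16, E=32, F=18) along a 3-gon: merge 3 vertices and 3 edges, delete both glued faces → V=27, E=55, F=30.
Check: V − E + F = 27 − 55 + 30 = 2.

55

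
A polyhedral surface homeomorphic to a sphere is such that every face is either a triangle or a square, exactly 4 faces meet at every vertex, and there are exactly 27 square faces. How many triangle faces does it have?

Let x be the number of triangles; then F = 27 + x.
Edge–face incidences: 2E = 4·27 + 3·x = 108 + 3x.
Every vertex has degree 4, so 4V = 2E.
Euler: V − E + F = 2 ⇒ (2E)/4 − E + (27 + x) = 2.
Multiply by 8: 2·(2E) − 4·(2E) + 8·(27 + x) = 16, i.e. 216 + 8x − 2·(108 + 3x) = 16.
Collecting terms: 2x = 16, so x = 8.
Then 2E = 108 + 3·8 = 132, so E = 66, V = 2E/4 = 33, F = 27 + 8 = 35.

8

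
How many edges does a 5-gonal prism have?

A prism on an n-gon has two n-gon bases and n rectangular sides: V = 2·5 = 10, E = 3·5 = 15, F = 5 + 2 = 7.
Check: V − E + F = 10 − 15 + 7 = 2.

15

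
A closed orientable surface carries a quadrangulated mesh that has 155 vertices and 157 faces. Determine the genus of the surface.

Every face is a square, so 2E = 4·157 = 628, giving E = 314.
χ = V − E + F = 155 − 314 + 157 = -2.
For a closed orientable surface χ = 2 − 2g, so g = (2 − (-2))/2 = 2.

2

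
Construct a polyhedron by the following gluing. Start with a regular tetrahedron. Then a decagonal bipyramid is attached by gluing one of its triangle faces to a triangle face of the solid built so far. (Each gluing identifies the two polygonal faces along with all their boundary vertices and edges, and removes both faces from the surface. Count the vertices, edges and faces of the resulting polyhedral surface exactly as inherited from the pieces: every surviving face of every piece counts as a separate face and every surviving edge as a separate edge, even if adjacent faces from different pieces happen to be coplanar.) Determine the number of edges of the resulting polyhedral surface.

A regular tetrahedron: V=4, E=6, F=4.
Attach a decagonal bipyramid (V=12, E=30, F=20) along a 3-gon: merge 3 vertices and 3 edges, delete both glued faces → V=13, E=33, F=22.
Check: V − E + F = 13 − 33 + 22 = 2.

33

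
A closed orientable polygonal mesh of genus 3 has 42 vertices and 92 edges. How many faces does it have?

For a closed orientable surface of genus 3, χ = 2 − 2·3 = -4.
F = -4 − V + E = -4 − 42 + 92 = 46.

46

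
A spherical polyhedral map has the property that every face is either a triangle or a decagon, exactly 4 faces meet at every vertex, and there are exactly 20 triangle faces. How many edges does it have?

40

Let x be the number of decagons; then F = 20 + x.
Edge–face incidences: 2E = 3·20 + 10·x = 60 + 10x.
Every vertex has degree 4, so 4V = 2E.
Euler: V − E + F = 2 ⇒ (2E)/4 − E + (20 + x) = 2.
Multiply by 8: 2·(2E) − 4·(2E) + 8·(20 + x) = 16, i.e. 160 + 8x − 2·(60 + 10x) = 16.
Collecting terms: −12x + 40 = 16, so −12x = −24, so x = 2.
Then 2E = 60 + 10·2 = 80, so E = 40, V = 2E/4 = 20, F = 20 + 2 = 22.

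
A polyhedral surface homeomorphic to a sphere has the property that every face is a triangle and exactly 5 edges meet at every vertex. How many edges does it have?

Each face has 3 edges and each edge borders two faces, so 2E = 3F.
Each vertex has degree 5, so 5V = 2E and hence V = 3F/5.
Euler: V − E + F = 2 ⇒ (3F/5) − (3F/2) + F = 2.
Multiply by 10: (6 − 15 + 10)F = 20, i.e. 1F = 20.
So F = 20, E = 3·20/2 = 30, V = 3·20/5 = 12.

30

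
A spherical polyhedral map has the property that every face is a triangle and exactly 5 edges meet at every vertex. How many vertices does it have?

12

Each face has 3 edges and each edge borders two faces, so 2E = 3F.
Each vertex has degree 5, so 5V = 2E and hence V = 3F/5.
Euler: V − E + F = 2 ⇒ (3F/5) − (3F/2) + F = 2.
Multiply by 10: (6 − 15 + 10)F = 20, i.e. 1F = 20.
So F = 20, E = 3·20/2 = 30, V = 3·20/5 = 12.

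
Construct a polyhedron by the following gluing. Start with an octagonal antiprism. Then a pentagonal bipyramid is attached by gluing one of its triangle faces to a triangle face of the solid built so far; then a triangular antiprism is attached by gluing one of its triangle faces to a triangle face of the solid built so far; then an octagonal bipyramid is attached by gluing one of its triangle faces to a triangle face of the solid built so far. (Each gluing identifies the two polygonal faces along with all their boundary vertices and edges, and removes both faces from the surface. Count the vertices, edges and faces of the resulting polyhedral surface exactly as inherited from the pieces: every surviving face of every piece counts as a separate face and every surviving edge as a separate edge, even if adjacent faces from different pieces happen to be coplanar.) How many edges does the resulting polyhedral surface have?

74

An octagonal antiprism: V=16, E=32, F=18.
Attach a pentagonal bipyramid (V=7, E=15, F=10) along a 3-gon: merge 3 vertices and 3 edges, delete both glued faces → V=20, E=44, F=26.
Attach a triangular antiprism (V=6, E=12, F=8) along a 3-gon: merge 3 vertices and 3 edges, delete both glued faces → V=23, E=53, F=32.
Attach an octagonal bipyramid (V=10, E=24, F=16) along a 3-gon: merge 3 vertices and 3 edges, delete both glued faces → V=30, E=74, F=46.
Check: V − E + F = 30 − 74 + 46 = 2.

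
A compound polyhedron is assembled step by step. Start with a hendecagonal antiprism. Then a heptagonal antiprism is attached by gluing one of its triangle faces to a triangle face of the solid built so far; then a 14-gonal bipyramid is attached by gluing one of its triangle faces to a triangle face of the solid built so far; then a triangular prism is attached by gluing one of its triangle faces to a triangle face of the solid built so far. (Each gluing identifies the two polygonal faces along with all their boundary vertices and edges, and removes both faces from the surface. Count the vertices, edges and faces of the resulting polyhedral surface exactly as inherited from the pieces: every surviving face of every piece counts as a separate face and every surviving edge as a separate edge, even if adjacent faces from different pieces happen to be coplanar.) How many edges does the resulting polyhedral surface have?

114

A hendecagonal antiprism: V=22, E=44, F=24.
Attach a heptagonal antiprism (V=14, E=28, F=16) along a 3-gon: merge 3 vertices and 3 edges, delete both glued faces → V=33, E=69, F=38.
Attach a 14-gonal bipyramid (V=16, E=42, F=28) along a 3-gon: merge 3 vertices and 3 edges, delete both glued faces → V=46, E=108, F=64.
Attach a triangular prism (V=6, E=9, F=5) along a 3-gon: merge 3 vertices and 3 edges, delete both glued faces → V=49, E=114, F=67.
Check: V − E + F = 49 − 114 + 67 = 2.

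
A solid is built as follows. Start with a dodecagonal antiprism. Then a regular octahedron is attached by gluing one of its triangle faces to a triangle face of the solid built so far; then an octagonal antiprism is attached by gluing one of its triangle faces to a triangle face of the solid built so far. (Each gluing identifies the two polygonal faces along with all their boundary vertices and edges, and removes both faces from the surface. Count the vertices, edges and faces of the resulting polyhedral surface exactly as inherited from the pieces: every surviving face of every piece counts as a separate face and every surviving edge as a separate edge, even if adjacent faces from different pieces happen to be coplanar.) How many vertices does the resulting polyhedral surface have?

40

A dodecagonal antiprism: V=24, E=48, F=26.
Attach a regular octahedron (V=6, E=12, F=8) along a 3-gon: merge 3 vertices and 3 edges, delete both glued faces → V=27, E=57, F=32.
Attach an octagonal antiprism (V=16, E=32, F=18) along a 3-gon: merge 3 vertices and 3 edges, delete both glued faces → V=40, E=86, F=48.
Check: V − E + F = 40 − 86 + 48 = 2.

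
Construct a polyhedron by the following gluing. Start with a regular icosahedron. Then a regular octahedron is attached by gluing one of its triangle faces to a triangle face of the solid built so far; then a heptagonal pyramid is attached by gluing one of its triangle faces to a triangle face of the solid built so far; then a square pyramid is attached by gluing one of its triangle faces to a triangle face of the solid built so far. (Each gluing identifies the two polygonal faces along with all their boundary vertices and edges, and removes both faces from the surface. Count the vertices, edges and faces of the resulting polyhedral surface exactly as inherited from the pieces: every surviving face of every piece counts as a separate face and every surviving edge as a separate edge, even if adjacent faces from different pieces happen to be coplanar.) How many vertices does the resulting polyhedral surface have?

22

A regular icosahedron: V=12, E=30, F=20.
Attach a regular octahedron (V=6, E=12, F=8) along a 3-gon: merge 3 vertices and 3 edges, delete both glued faces → V=15, E=39, F=26.
Attach a heptagonal pyramid (V=8, E=14, F=8) along a 3-gon: merge 3 vertices and 3 edges, delete both glued faces → V=20, E=50, F=32.
Attach a square pyramid (V=5, E=8, F=5) along a 3-gon: merge 3 vertices and 3 edges, delete both glued faces → V=22, E=55, F=35.
Check: V − E + F = 22 − 55 + 35 = 2.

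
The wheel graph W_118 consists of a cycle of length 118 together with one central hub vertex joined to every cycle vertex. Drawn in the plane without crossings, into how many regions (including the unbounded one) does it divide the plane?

W_118 has V = 118 + 1 = 119 vertices and E = 2·118 = 236 edges.
By Euler's formula F = 2 − V + E = 2 − 119 + 236 = 119.

119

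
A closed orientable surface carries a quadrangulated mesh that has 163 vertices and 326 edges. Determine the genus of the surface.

Every face is a square and each edge borders two faces, so 4F = 2·326, giving F = 163.
χ = V − E + F = 163 − 326 + 163 = 0.
For a closed orientable surface χ = 2 − 2g, so g = (2 − (0))/2 = 1.

1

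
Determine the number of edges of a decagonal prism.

30

A prism on an n-gon has two n-gon bases and n rectangular sides: V = 2·10 = 20, E = 3·10 = 30, F = 10 + 2 = 12.
Check: V − E + F = 20 − 30 + 12 = 2.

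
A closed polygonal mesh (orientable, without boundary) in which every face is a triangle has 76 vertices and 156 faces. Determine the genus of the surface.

Every face is a triangle, so 2E = 3·156 = 468, giving E = 234.
χ = V − E + F = 76 − 234 + 156 = -2.
For a closed orientable surface χ = 2 − 2g, so g = (2 − (-2))/2 = 2.

2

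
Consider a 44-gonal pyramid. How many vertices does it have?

45

A pyramid on an n-gon base has one n-gon and n triangles: V = 44 + 1 = 45, E = 2·44 = 88, F = 44 + 1 = 45.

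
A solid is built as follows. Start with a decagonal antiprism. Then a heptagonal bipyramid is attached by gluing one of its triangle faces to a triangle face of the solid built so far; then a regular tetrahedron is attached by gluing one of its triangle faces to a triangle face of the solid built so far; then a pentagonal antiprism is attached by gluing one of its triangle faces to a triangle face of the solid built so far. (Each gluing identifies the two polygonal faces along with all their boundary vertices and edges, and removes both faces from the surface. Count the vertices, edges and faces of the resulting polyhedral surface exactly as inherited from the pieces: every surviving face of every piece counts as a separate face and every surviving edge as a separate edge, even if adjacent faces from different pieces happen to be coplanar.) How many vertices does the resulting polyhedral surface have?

34

A decagonal antiprism: V=20, E=40, F=22.
Attach a heptagonal bipyramid (V=9, E=21, F=14) along a 3-gon: merge 3 vertices and 3 edges, delete both glued faces → V=26, E=58, F=34.
Attach a regular tetrahedron (V=4, E=6, F=4) along a 3-gon: merge 3 vertices and 3 edges, delete both glued faces → V=27, E=61, F=36.
Attach a pentagonal antiprism (V=10, E=20, F=12) along a 3-gon: merge 3 vertices and 3 edges, delete both glued faces → V=34, E=78, F=46.
Check: V − E + F = 34 − 78 + 46 = 2.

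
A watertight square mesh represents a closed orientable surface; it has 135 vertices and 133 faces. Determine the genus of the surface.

Every face is a square, so 2E = 4·133 = 532, giving E = 266.
χ = V − E + F = 135 − 266 + 133 = 2.
For a closed orientable surface χ = 2 − 2g, so g = (2 − (2))/2 = 0.

0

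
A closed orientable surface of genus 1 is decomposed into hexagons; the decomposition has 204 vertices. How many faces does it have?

102

χ = 2 − 2·1 = 0, and every face is a hexagon so 6F = 2E.
V − E + F = 0 with E = 6F/2 gives 204 − (6/2 − 1)·F = 0, so F = 102 and E = 306.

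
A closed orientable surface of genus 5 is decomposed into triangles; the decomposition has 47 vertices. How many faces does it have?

χ = 2 − 2·5 = -8, and every face is a triangle so 3F = 2E.
V − E + F = -8 with E = 3F/2 gives 47 − (3/2 − 1)·F = -8, so F = 110 and E = 165.

110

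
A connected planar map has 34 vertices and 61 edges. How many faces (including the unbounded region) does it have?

Euler's formula for a connected plane graph: V − E + F = 2, so F = 2 − 34 + 61 = 29.

29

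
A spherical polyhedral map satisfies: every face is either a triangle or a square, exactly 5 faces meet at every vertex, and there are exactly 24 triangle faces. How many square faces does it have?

2

Let x be the number of squares; then F = 24 + x.
Edge–face incidences: 2E = 3·24 + 4·x = 72 + 4x.
Every vertex has degree 5, so 5V = 2E.
Euler: V − E + F = 2 ⇒ (2E)/5 − E + (24 + x) = 2.
Multiply by 10: 2·(2E) − 5·(2E) + 10·(24 + x) = 20, i.e. 240 + 10x − 3·(72 + 4x) = 20.
Collecting terms: −2x + 24 = 20, so −2x = −4, so x = 2.
Then 2E = 72 + 4·2 = 80, so E = 40, V = 2E/5 = 16, F = 24 + 2 = 26.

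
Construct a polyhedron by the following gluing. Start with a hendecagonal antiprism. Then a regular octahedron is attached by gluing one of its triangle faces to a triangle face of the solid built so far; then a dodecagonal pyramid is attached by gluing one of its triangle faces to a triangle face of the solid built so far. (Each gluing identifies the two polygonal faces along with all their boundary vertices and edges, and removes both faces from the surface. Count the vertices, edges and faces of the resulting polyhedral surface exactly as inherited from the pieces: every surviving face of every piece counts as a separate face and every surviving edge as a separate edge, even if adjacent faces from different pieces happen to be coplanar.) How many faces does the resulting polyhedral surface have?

A hendecagonal antiprism: V=22, E=44, F=24.
Attach a regular octahedron (V=6, E=12, F=8) along a 3-gon: merge 3 vertices and 3 edges, delete both glued faces → V=25, E=53, F=30.
Attach a dodecagonal pyramid (V=13, E=24, F=13) along a 3-gon: merge 3 vertices and 3 edges, delete both glued faces → V=35, E=74, F=41.
Check: V − E + F = 35 − 74 + 41 = 2.

41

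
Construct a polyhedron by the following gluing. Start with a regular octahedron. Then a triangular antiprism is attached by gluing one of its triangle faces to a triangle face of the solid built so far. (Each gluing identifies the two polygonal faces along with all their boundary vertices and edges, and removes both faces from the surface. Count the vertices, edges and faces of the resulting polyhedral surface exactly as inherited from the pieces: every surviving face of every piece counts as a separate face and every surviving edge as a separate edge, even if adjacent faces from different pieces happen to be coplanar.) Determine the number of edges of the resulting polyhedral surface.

21

A regular octahedron: V=6, E=12, F=8.
Attach a triangular antiprism (V=6, E=12, F=8) along a 3-gon: merge 3 vertices and 3 edges, delete both glued faces → V=9, E=21, F=14.
Check: V − E + F = 9 − 21 + 14 = 2.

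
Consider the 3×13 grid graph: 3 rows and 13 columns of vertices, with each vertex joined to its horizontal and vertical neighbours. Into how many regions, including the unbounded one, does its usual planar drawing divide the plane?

The grid has V = 3·13 = 39 vertices and E = 3·12 + 13·2 = 62 edges.
F = 2 − V + E = 2 − 39 + 62 = 25.

25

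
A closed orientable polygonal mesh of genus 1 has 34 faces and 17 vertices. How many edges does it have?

51

For a closed orientable surface of genus 1, χ = 2 − 2·1 = 0.
E = V + F − (0) = 17 + 34 − (0) = 51.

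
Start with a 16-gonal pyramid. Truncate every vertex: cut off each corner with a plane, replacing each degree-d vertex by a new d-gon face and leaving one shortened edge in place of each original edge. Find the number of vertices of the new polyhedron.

The base solid has V = 17, E = 32, F = 17.
Truncation replaces each original edge-end by a new vertex, so V′ = 2E = 64.
Each original edge survives, and each old vertex of degree d contributes d new edges; summing degrees gives Σd = 2E, so E′ = E + 2E = 3E = 96.
Each original face survives and each original vertex becomes one new face: F′ = F + V = 34.

64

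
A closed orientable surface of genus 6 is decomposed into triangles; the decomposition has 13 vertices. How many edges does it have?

69

χ = 2 − 2·6 = -10, and every face is a triangle so 3F = 2E.
V − E + F = -10 with E = 3F/2 gives 13 − (3/2 − 1)·F = -10, so F = 46 and E = 69.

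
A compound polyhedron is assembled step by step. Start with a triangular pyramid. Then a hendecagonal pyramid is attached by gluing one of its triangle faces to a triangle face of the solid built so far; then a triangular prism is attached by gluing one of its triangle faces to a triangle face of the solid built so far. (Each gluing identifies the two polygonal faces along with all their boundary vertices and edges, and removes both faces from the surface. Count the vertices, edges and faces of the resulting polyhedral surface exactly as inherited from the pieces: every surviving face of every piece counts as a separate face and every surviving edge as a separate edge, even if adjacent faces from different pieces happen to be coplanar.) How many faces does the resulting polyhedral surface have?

A triangular pyramid: V=4, E=6, F=4.
Attach a hendecagonal pyramid (V=12, E=22, F=12) along a 3-gon: merge 3 vertices and 3 edges, delete both glued faces → V=13, E=25, F=14.
Attach a triangular prism (V=6, E=9, F=5) along a 3-gon: merge 3 vertices and 3 edges, delete both glued faces → V=16, E=31, F=17.
Check: V − E + F = 16 − 31 + 17 = 2.

17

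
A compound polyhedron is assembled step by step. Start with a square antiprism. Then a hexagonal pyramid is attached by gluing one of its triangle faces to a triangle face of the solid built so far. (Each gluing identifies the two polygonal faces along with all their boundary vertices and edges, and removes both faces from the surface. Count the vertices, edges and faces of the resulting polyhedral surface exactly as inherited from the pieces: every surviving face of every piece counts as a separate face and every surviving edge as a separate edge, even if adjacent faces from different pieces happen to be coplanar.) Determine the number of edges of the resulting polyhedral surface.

25

A square antiprism: V=8, E=16, F=10.
Attach a hexagonal pyramid (V=7, E=12, F=7) along a 3-gon: merge 3 vertices and 3 edges, delete both glued faces → V=12, E=25, F=15.
Check: V − E + F = 12 − 25 + 15 = 2.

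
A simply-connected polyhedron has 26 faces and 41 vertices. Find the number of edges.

Here V − E + F = 2.
E = V + F − (2) = 41 + 26 − (2) = 65.

65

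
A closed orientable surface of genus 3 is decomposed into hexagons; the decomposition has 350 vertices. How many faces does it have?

χ = 2 − 2·3 = -4, and every face is a hexagon so 6F = 2E.
V − E + F = -4 with E = 6F/2 gives 350 − (6/2 − 1)·F = -4, so F = 177 and E = 531.

177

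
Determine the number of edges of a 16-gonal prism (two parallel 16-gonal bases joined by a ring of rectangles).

48

A prism on an n-gon has two n-gon bases and n rectangular sides: V = 2·16 = 32, E = 3·16 = 48, F = 16 + 2 = 18.
Check: V − E + F = 32 − 48 + 18 = 2.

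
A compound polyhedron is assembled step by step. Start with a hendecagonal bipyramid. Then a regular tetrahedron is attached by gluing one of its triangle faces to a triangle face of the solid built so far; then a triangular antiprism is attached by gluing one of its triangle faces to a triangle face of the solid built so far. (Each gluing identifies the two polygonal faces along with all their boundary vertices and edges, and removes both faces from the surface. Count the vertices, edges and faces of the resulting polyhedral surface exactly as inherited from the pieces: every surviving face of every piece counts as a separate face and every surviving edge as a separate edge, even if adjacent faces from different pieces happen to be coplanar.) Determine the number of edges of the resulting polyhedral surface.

A hendecagonal bipyramid: V=13, E=33, F=22.
Attach a regular tetrahedron (V=4, E=6, F=4) along a 3-gon: merge 3 vertices and 3 edges, delete both glued faces → V=14, E=36, F=24.
Attach a triangular antiprism (V=6, E=12, F=8) along a 3-gon: merge 3 vertices and 3 edges, delete both glued faces → V=17, E=45, F=30.
Check: V − E + F = 17 − 45 + 30 = 2.

45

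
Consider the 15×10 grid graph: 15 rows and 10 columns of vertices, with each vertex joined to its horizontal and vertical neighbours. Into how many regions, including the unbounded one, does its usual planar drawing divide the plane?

127

The grid has V = 15·10 = 150 vertices and E = 15·9 + 10·14 = 275 edges.
F = 2 − V + E = 2 − 150 + 275 = 127.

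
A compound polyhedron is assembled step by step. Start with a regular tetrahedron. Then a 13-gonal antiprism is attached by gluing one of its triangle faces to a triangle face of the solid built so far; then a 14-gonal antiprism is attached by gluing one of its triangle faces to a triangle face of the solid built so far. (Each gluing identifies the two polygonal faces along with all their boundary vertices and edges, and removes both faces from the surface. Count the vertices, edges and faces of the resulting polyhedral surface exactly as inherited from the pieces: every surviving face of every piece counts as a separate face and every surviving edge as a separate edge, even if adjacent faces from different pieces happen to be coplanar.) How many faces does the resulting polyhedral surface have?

A regular tetrahedron: V=4, E=6, F=4.
Attach a 13-gonal antiprism (V=26, E=52, F=28) along a 3-gon: merge 3 vertices and 3 edges, delete both glued faces → V=27, E=55, F=30.
Attach a 14-gonal antiprism (V=28, E=56, F=30) along a 3-gon: merge 3 vertices and 3 edges, delete both glued faces → V=52, E=108, F=58.
Check: V − E + F = 52 − 108 + 58 = 2.

58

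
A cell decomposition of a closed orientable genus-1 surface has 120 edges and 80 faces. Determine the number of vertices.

40

For a closed orientable surface of genus 1, χ = 2 − 2·1 = 0.
V = 0 + E − F = 0 + 120 − 80 = 40.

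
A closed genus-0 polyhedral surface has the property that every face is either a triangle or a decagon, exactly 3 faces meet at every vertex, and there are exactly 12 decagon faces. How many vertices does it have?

Let x be the number of triangles; then F = 12 + x.
Edge–face incidences: 2E = 10·12 + 3·x = 120 + 3x.
Every vertex has degree 3, so 3V = 2E.
Euler: V − E + F = 2 ⇒ (2E)/3 − E + (12 + x) = 2.
Multiply by 6: 2·(2E) − 3·(2E) + 6·(12 + x) = 12, i.e. 72 + 6x − (120 + 3x) = 12.
Collecting terms: 3x − 48 = 12, so 3x = 60, so x = 20.
Then 2E = 120 + 3·20 = 180, so E = 90, V = 2E/3 = 60, F = 12 + 20 = 32.

60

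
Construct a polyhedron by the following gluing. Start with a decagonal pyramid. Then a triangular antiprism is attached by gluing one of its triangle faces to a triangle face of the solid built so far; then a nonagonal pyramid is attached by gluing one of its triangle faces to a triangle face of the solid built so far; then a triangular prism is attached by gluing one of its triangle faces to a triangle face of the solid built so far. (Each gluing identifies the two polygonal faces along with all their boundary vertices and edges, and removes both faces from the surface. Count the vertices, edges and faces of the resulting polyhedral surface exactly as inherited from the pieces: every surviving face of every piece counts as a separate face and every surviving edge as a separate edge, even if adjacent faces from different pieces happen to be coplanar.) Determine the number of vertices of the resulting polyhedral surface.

24

A decagonal pyramid: V=11, E=20, F=11.
Attach a triangular antiprism (V=6, E=12, F=8) along a 3-gon: merge 3 vertices and 3 edges, delete both glued faces → V=14, E=29, F=17.
Attach a nonagonal pyramid (V=10, E=18, F=10) along a 3-gon: merge 3 vertices and 3 edges, delete both glued faces → V=21, E=44, F=25.
Attach a triangular prism (V=6, E=9, F=5) along a 3-gon: merge 3 vertices and 3 edges, delete both glued faces → V=24, E=50, F=28.
Check: V − E + F = 24 − 50 + 28 = 2.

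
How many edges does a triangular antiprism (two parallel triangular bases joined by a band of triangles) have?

An antiprism on an n-gon has two n-gon caps and 2n triangles: V = 2·3 = 6, E = 4·3 = 12, F = 2·3 + 2 = 8.

12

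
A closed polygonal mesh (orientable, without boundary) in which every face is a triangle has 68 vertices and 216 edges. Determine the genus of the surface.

3

Every face is a triangle and each edge borders two faces, so 3F = 2·216, giving F = 144.
χ = V − E + F = 68 − 216 + 144 = -4.
For a closed orientable surface χ = 2 − 2g, so g = (2 − (-4))/2 = 3.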